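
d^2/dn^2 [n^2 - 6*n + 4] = 2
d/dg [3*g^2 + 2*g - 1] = 6*g + 2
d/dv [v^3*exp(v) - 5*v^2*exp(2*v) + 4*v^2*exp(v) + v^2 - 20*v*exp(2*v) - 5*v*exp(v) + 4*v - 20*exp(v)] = v^3*exp(v) - 10*v^2*exp(2*v) + 7*v^2*exp(v) - 50*v*exp(2*v) + 3*v*exp(v) + 2*v - 20*exp(2*v) - 25*exp(v) + 4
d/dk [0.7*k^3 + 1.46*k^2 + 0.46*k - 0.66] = 2.1*k^2 + 2.92*k + 0.46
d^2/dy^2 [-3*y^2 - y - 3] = -6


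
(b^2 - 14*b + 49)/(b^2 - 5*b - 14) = (b - 7)/(b + 2)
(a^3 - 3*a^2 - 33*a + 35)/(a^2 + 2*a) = (a^3 - 3*a^2 - 33*a + 35)/(a*(a + 2))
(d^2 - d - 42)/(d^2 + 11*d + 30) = (d - 7)/(d + 5)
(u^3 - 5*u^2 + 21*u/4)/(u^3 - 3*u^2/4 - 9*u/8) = 2*(2*u - 7)/(4*u + 3)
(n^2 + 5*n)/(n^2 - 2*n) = (n + 5)/(n - 2)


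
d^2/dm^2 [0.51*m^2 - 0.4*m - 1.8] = 1.02000000000000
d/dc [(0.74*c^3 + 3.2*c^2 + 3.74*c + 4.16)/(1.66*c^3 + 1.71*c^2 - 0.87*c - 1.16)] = (-4.0466*c^4 - 13.7044*c^3 - 32.4714*c^2 - 21.6512*c - 0.7192)/(2.7556*c^6 + 5.6772*c^5 + 0.0356999999999998*c^4 - 6.8266*c^3 - 3.2103*c^2 + 2.0184*c + 1.3456)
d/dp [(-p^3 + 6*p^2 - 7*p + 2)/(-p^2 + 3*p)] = (p^4 - 6*p^3 + 11*p^2 + 4*p - 6)/(p^2*(p^2 - 6*p + 9))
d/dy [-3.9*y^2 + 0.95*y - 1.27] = 0.95 - 7.8*y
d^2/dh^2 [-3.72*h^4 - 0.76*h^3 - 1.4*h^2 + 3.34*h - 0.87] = -44.64*h^2 - 4.56*h - 2.8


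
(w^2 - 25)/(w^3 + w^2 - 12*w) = (w^2 - 25)/(w*(w^2 + w - 12))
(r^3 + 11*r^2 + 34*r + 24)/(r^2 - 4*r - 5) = (r^2 + 10*r + 24)/(r - 5)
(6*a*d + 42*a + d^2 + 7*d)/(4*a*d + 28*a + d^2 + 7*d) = (6*a + d)/(4*a + d)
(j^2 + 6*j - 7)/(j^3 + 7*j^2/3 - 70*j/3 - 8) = 3*(j^2 + 6*j - 7)/(3*j^3 + 7*j^2 - 70*j - 24)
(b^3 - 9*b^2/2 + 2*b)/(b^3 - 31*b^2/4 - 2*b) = 2*(-2*b^2 + 9*b - 4)/(-4*b^2 + 31*b + 8)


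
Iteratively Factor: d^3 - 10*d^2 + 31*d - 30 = (d - 5)*(d^2 - 5*d + 6) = (d - 5)*(d - 3)*(d - 2)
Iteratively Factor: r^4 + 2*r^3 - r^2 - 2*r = (r + 1)*(r^3 + r^2 - 2*r) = (r + 1)*(r + 2)*(r^2 - r) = r*(r + 1)*(r + 2)*(r - 1)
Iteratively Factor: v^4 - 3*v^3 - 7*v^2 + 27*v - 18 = (v - 3)*(v^3 - 7*v + 6) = (v - 3)*(v - 1)*(v^2 + v - 6) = (v - 3)*(v - 2)*(v - 1)*(v + 3)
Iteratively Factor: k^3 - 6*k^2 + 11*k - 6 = (k - 3)*(k^2 - 3*k + 2) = (k - 3)*(k - 2)*(k - 1)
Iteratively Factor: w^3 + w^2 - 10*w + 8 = (w - 1)*(w^2 + 2*w - 8) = (w - 2)*(w - 1)*(w + 4)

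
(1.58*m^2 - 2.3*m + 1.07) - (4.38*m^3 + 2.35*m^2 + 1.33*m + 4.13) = -4.38*m^3 - 0.77*m^2 - 3.63*m - 3.06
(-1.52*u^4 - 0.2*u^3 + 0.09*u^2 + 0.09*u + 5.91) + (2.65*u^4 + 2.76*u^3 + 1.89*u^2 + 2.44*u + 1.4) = 1.13*u^4 + 2.56*u^3 + 1.98*u^2 + 2.53*u + 7.31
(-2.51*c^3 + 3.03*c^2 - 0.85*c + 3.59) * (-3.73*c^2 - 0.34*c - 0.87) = 9.3623*c^5 - 10.4485*c^4 + 4.324*c^3 - 15.7378*c^2 - 0.4811*c - 3.1233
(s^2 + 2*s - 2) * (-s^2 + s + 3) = -s^4 - s^3 + 7*s^2 + 4*s - 6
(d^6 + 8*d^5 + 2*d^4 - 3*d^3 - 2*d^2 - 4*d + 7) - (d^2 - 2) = d^6 + 8*d^5 + 2*d^4 - 3*d^3 - 3*d^2 - 4*d + 9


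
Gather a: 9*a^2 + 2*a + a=9*a^2 + 3*a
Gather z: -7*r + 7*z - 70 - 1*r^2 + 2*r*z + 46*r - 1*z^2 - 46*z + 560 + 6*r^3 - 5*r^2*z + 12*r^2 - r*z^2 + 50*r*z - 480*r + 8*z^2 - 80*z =6*r^3 + 11*r^2 - 441*r + z^2*(7 - r) + z*(-5*r^2 + 52*r - 119) + 490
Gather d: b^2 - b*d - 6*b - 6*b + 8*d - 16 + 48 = b^2 - 12*b + d*(8 - b) + 32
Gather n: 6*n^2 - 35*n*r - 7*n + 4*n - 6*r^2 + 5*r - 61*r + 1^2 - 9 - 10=6*n^2 + n*(-35*r - 3) - 6*r^2 - 56*r - 18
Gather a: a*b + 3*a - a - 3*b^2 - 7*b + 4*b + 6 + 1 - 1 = a*(b + 2) - 3*b^2 - 3*b + 6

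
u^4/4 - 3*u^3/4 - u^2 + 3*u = u*(u/4 + 1/2)*(u - 3)*(u - 2)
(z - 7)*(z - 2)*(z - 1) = z^3 - 10*z^2 + 23*z - 14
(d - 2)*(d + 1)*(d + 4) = d^3 + 3*d^2 - 6*d - 8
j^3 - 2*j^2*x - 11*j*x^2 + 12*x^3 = (j - 4*x)*(j - x)*(j + 3*x)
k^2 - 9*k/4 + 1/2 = (k - 2)*(k - 1/4)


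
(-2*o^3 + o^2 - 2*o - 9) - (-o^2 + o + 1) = -2*o^3 + 2*o^2 - 3*o - 10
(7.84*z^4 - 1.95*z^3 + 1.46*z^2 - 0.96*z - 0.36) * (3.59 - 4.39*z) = -34.4176*z^5 + 36.7061*z^4 - 13.4099*z^3 + 9.4558*z^2 - 1.866*z - 1.2924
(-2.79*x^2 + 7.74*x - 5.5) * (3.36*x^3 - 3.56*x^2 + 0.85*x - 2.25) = -9.3744*x^5 + 35.9388*x^4 - 48.4059*x^3 + 32.4365*x^2 - 22.09*x + 12.375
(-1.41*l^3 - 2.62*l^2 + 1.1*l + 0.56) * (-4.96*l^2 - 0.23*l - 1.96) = 6.9936*l^5 + 13.3195*l^4 - 2.0898*l^3 + 2.1046*l^2 - 2.2848*l - 1.0976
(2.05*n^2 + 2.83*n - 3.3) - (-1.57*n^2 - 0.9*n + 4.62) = 3.62*n^2 + 3.73*n - 7.92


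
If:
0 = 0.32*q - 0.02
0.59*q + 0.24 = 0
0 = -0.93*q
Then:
No Solution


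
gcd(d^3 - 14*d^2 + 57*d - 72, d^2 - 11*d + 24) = d^2 - 11*d + 24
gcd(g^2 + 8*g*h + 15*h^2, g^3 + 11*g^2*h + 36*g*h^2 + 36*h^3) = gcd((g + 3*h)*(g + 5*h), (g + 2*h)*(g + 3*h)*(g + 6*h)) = g + 3*h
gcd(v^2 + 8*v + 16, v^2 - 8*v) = 1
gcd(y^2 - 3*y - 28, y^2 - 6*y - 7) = y - 7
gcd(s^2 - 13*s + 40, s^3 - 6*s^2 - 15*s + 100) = s - 5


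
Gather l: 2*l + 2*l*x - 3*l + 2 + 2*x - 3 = l*(2*x - 1) + 2*x - 1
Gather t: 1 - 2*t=1 - 2*t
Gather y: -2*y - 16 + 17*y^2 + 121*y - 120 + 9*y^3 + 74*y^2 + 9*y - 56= 9*y^3 + 91*y^2 + 128*y - 192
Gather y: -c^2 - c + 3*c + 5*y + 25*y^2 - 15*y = -c^2 + 2*c + 25*y^2 - 10*y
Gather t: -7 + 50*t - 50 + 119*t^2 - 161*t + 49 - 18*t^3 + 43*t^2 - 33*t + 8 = -18*t^3 + 162*t^2 - 144*t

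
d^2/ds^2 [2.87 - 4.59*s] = 0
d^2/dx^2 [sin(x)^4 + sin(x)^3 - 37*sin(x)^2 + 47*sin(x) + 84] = -16*sin(x)^4 - 9*sin(x)^3 + 160*sin(x)^2 - 41*sin(x) - 74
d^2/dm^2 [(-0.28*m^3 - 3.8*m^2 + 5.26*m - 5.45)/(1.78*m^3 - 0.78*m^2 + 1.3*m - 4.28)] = (1.77635683940025e-15*m^7 - 24.857344*m^6 + 103.882224*m^5 - 223.869888*m^4 - 308.956608*m^3 + 470.773968*m^2 - 352.098696*m - 62.719)/(5.639752*m^9 - 7.414056*m^8 + 15.605616*m^7 - 51.986328*m^6 + 47.051472*m^5 - 71.189976*m^4 + 126.056776*m^3 - 64.564656*m^2 + 71.44176*m - 78.402752)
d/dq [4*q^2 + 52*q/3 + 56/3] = 8*q + 52/3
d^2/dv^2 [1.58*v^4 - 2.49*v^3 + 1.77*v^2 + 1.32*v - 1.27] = 18.96*v^2 - 14.94*v + 3.54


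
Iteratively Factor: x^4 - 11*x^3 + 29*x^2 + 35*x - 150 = (x - 3)*(x^3 - 8*x^2 + 5*x + 50) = (x - 5)*(x - 3)*(x^2 - 3*x - 10) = (x - 5)^2*(x - 3)*(x + 2)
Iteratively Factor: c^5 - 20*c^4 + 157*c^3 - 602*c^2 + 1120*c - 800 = (c - 2)*(c^4 - 18*c^3 + 121*c^2 - 360*c + 400) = (c - 5)*(c - 2)*(c^3 - 13*c^2 + 56*c - 80) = (c - 5)^2*(c - 2)*(c^2 - 8*c + 16) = (c - 5)^2*(c - 4)*(c - 2)*(c - 4)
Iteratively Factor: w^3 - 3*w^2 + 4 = (w - 2)*(w^2 - w - 2) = (w - 2)*(w + 1)*(w - 2)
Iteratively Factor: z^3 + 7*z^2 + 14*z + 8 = (z + 1)*(z^2 + 6*z + 8) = (z + 1)*(z + 2)*(z + 4)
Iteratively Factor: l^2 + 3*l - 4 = (l + 4)*(l - 1)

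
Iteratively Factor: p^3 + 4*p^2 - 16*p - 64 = (p + 4)*(p^2 - 16) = (p + 4)^2*(p - 4)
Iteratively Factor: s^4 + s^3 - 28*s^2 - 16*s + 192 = (s + 4)*(s^3 - 3*s^2 - 16*s + 48) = (s + 4)^2*(s^2 - 7*s + 12) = (s - 3)*(s + 4)^2*(s - 4)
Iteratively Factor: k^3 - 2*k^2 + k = (k)*(k^2 - 2*k + 1) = k*(k - 1)*(k - 1)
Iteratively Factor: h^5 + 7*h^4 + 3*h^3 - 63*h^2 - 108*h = (h + 4)*(h^4 + 3*h^3 - 9*h^2 - 27*h) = (h + 3)*(h + 4)*(h^3 - 9*h) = (h + 3)^2*(h + 4)*(h^2 - 3*h) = (h - 3)*(h + 3)^2*(h + 4)*(h)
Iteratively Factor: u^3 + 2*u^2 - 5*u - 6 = (u + 3)*(u^2 - u - 2) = (u + 1)*(u + 3)*(u - 2)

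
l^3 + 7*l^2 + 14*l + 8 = (l + 1)*(l + 2)*(l + 4)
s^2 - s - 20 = (s - 5)*(s + 4)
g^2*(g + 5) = g^3 + 5*g^2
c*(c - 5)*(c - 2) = c^3 - 7*c^2 + 10*c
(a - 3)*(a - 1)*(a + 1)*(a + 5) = a^4 + 2*a^3 - 16*a^2 - 2*a + 15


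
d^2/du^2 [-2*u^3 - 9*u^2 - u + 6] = -12*u - 18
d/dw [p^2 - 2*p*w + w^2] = -2*p + 2*w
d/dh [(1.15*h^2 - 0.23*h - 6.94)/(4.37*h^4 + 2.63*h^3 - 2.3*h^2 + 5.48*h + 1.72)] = (-10.051*h^5 - 0.00919999999999987*h^4 + 122.521*h^3 + 60.5296*h^2 - 27.968*h + 37.6356)/(19.0969*h^8 + 22.9862*h^7 - 13.1851*h^6 + 35.7972*h^5 + 49.1476*h^4 - 16.1608*h^3 + 22.1184*h^2 + 18.8512*h + 2.9584)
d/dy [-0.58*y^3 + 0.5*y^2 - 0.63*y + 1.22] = -1.74*y^2 + 1.0*y - 0.63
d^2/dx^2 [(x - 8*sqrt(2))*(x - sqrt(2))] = 2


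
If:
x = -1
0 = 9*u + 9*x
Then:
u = 1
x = -1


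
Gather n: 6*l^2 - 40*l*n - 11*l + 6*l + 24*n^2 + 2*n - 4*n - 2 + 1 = 6*l^2 - 5*l + 24*n^2 + n*(-40*l - 2) - 1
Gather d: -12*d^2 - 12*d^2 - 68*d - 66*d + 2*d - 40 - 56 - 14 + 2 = -24*d^2 - 132*d - 108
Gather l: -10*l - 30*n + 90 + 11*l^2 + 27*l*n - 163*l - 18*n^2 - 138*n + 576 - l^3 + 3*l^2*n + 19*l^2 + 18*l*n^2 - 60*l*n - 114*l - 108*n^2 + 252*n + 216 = -l^3 + l^2*(3*n + 30) + l*(18*n^2 - 33*n - 287) - 126*n^2 + 84*n + 882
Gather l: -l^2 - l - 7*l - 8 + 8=-l^2 - 8*l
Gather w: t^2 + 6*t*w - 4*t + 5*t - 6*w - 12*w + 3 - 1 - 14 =t^2 + t + w*(6*t - 18) - 12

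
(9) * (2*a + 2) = 18*a + 18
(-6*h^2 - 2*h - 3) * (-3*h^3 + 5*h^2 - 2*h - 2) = 18*h^5 - 24*h^4 + 11*h^3 + h^2 + 10*h + 6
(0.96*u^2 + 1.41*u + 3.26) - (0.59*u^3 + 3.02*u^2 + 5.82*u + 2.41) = -0.59*u^3 - 2.06*u^2 - 4.41*u + 0.85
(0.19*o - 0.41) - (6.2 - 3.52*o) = 3.71*o - 6.61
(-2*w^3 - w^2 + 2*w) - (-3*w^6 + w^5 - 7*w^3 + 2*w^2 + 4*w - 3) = 3*w^6 - w^5 + 5*w^3 - 3*w^2 - 2*w + 3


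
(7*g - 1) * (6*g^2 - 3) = 42*g^3 - 6*g^2 - 21*g + 3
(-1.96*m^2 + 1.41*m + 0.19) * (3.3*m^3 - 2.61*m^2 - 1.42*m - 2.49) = -6.468*m^5 + 9.7686*m^4 - 0.2699*m^3 + 2.3823*m^2 - 3.7807*m - 0.4731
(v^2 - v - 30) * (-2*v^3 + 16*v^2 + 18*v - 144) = -2*v^5 + 18*v^4 + 62*v^3 - 642*v^2 - 396*v + 4320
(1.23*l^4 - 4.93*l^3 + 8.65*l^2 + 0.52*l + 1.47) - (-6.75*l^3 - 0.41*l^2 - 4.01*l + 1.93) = 1.23*l^4 + 1.82*l^3 + 9.06*l^2 + 4.53*l - 0.46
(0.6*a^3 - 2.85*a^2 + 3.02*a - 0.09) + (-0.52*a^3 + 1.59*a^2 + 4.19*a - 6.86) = 0.08*a^3 - 1.26*a^2 + 7.21*a - 6.95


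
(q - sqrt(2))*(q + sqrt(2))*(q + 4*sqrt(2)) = q^3 + 4*sqrt(2)*q^2 - 2*q - 8*sqrt(2)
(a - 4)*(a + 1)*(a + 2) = a^3 - a^2 - 10*a - 8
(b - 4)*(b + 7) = b^2 + 3*b - 28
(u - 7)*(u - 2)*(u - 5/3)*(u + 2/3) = u^4 - 10*u^3 + 197*u^2/9 - 4*u - 140/9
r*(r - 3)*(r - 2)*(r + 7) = r^4 + 2*r^3 - 29*r^2 + 42*r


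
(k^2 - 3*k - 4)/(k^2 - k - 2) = (k - 4)/(k - 2)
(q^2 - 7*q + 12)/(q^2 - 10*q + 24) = (q - 3)/(q - 6)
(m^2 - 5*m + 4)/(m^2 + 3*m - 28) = (m - 1)/(m + 7)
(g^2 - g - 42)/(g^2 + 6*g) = (g - 7)/g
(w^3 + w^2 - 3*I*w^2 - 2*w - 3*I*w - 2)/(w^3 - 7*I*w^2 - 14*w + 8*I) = (w + 1)/(w - 4*I)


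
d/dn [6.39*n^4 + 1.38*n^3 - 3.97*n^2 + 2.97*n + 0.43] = 25.56*n^3 + 4.14*n^2 - 7.94*n + 2.97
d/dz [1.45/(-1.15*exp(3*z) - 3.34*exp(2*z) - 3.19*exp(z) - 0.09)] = (5.0025*exp(2*z) + 9.686*exp(z) + 4.6255)*exp(z)/(1.15*exp(3*z) + 3.34*exp(2*z) + 3.19*exp(z) + 0.09)^2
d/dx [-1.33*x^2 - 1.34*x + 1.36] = -2.66*x - 1.34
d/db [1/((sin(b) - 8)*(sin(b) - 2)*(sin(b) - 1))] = (-3*sin(b)^2 + 22*sin(b) - 26)*cos(b)/((sin(b) - 8)^2*(sin(b) - 2)^2*(sin(b) - 1)^2)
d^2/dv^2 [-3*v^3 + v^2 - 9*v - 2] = 2 - 18*v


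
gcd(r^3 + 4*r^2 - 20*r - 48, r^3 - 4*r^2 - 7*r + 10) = r + 2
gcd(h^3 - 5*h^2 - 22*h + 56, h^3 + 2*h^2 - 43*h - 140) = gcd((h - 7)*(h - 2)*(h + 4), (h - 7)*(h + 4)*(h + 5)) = h^2 - 3*h - 28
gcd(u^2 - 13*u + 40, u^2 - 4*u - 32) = u - 8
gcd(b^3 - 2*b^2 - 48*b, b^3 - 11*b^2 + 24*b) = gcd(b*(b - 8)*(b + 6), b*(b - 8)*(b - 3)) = b^2 - 8*b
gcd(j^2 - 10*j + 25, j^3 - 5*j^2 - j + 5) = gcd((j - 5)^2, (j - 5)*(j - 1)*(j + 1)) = j - 5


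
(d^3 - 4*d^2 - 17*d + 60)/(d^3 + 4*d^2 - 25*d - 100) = (d - 3)/(d + 5)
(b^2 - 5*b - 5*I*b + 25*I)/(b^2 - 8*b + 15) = (b - 5*I)/(b - 3)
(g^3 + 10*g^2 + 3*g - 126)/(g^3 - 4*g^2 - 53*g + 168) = (g + 6)/(g - 8)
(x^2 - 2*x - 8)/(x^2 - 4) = (x - 4)/(x - 2)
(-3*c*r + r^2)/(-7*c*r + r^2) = (3*c - r)/(7*c - r)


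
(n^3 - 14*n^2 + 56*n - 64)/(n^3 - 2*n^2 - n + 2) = (n^2 - 12*n + 32)/(n^2 - 1)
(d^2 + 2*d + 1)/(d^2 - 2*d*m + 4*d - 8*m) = (d^2 + 2*d + 1)/(d^2 - 2*d*m + 4*d - 8*m)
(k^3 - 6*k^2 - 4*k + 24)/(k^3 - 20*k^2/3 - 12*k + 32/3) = 3*(k^2 - 8*k + 12)/(3*k^2 - 26*k + 16)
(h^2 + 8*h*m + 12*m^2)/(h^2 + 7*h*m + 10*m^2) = (h + 6*m)/(h + 5*m)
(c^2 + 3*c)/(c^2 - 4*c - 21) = c/(c - 7)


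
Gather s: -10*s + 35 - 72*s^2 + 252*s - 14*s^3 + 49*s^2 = -14*s^3 - 23*s^2 + 242*s + 35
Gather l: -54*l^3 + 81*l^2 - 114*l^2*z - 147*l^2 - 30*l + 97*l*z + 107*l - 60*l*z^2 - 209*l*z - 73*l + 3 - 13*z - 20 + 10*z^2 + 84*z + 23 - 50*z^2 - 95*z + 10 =-54*l^3 + l^2*(-114*z - 66) + l*(-60*z^2 - 112*z + 4) - 40*z^2 - 24*z + 16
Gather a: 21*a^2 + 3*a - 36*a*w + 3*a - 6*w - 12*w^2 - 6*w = 21*a^2 + a*(6 - 36*w) - 12*w^2 - 12*w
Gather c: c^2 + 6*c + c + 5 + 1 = c^2 + 7*c + 6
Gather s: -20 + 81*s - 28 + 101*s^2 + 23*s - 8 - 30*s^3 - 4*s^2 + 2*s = -30*s^3 + 97*s^2 + 106*s - 56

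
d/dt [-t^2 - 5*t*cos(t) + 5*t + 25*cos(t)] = 5*t*sin(t) - 2*t - 25*sin(t) - 5*cos(t) + 5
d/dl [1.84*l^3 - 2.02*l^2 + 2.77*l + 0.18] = 5.52*l^2 - 4.04*l + 2.77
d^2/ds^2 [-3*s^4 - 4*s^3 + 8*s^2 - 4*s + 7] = -36*s^2 - 24*s + 16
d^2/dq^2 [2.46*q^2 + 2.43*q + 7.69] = 4.92000000000000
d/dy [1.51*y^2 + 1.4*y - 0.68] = 3.02*y + 1.4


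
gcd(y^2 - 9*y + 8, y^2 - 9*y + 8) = y^2 - 9*y + 8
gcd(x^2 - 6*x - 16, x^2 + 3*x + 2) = x + 2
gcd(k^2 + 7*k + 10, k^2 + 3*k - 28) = 1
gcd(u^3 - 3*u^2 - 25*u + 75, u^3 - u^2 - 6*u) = u - 3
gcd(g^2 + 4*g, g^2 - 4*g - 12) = 1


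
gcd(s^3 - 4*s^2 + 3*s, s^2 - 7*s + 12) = s - 3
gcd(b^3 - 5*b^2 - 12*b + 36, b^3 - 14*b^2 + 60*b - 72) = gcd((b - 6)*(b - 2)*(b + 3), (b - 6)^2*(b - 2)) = b^2 - 8*b + 12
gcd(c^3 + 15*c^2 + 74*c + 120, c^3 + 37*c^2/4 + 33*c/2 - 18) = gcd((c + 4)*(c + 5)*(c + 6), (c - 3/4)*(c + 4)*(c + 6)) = c^2 + 10*c + 24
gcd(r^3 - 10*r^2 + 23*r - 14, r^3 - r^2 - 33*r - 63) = r - 7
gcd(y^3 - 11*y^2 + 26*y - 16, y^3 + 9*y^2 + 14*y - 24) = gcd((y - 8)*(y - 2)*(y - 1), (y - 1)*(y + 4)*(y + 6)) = y - 1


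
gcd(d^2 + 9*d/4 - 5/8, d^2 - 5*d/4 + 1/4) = d - 1/4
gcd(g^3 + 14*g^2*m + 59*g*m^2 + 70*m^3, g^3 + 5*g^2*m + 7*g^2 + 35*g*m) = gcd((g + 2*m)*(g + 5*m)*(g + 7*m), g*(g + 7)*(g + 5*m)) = g + 5*m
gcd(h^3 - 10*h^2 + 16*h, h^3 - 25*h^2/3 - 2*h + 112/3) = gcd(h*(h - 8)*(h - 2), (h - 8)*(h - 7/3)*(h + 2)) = h - 8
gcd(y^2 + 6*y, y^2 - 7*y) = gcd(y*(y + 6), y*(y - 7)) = y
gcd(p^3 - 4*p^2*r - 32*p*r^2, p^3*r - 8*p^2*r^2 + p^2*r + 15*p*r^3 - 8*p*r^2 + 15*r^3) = 1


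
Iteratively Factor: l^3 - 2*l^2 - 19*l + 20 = (l - 5)*(l^2 + 3*l - 4) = (l - 5)*(l - 1)*(l + 4)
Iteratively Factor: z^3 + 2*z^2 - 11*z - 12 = (z + 1)*(z^2 + z - 12) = (z - 3)*(z + 1)*(z + 4)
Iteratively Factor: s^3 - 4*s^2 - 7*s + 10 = (s + 2)*(s^2 - 6*s + 5) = (s - 5)*(s + 2)*(s - 1)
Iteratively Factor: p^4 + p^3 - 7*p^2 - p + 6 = (p + 3)*(p^3 - 2*p^2 - p + 2) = (p + 1)*(p + 3)*(p^2 - 3*p + 2) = (p - 1)*(p + 1)*(p + 3)*(p - 2)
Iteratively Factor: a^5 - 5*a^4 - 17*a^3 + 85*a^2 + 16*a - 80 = (a - 5)*(a^4 - 17*a^2 + 16) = (a - 5)*(a + 1)*(a^3 - a^2 - 16*a + 16) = (a - 5)*(a - 1)*(a + 1)*(a^2 - 16) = (a - 5)*(a - 4)*(a - 1)*(a + 1)*(a + 4)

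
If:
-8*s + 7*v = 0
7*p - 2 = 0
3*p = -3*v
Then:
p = 2/7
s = -1/4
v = -2/7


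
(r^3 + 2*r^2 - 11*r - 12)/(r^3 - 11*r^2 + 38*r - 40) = (r^3 + 2*r^2 - 11*r - 12)/(r^3 - 11*r^2 + 38*r - 40)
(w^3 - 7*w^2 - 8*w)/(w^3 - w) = (w - 8)/(w - 1)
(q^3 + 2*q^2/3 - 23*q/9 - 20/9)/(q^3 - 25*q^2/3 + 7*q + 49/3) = (9*q^2 - 3*q - 20)/(3*(3*q^2 - 28*q + 49))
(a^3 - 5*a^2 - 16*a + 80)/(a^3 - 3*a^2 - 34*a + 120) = (a + 4)/(a + 6)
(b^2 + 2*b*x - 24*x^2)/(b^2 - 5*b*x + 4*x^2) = (-b - 6*x)/(-b + x)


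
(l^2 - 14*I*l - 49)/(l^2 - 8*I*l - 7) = (l - 7*I)/(l - I)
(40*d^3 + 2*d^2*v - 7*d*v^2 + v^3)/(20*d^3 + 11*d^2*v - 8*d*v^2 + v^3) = (2*d + v)/(d + v)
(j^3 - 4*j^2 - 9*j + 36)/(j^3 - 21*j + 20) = (j^2 - 9)/(j^2 + 4*j - 5)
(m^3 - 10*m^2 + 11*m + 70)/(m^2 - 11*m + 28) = (m^2 - 3*m - 10)/(m - 4)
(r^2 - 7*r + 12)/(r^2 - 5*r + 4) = (r - 3)/(r - 1)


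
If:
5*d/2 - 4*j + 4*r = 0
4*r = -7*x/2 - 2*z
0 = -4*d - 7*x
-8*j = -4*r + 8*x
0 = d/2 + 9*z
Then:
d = 0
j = 0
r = 0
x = 0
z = 0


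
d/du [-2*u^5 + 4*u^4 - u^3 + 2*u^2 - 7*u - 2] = -10*u^4 + 16*u^3 - 3*u^2 + 4*u - 7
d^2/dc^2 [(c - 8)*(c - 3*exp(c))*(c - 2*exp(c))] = -5*c^2*exp(c) + 24*c*exp(2*c) + 20*c*exp(c) + 6*c - 168*exp(2*c) + 70*exp(c) - 16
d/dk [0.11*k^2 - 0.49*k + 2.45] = 0.22*k - 0.49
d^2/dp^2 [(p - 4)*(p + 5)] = 2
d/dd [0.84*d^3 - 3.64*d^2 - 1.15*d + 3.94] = 2.52*d^2 - 7.28*d - 1.15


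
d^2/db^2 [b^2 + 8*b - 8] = 2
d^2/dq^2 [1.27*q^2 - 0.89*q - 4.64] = 2.54000000000000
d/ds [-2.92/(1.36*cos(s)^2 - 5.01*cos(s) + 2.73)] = (14.6292 - 7.9424*cos(s))*sin(s)/(1.36*cos(s)^2 - 5.01*cos(s) + 2.73)^2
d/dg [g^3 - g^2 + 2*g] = 3*g^2 - 2*g + 2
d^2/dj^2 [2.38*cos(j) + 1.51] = -2.38*cos(j)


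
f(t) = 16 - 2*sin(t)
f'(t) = -2*cos(t)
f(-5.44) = 14.51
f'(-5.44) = -1.33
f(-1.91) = 17.89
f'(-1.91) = 0.67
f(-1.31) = 17.93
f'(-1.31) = -0.52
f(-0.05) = 16.10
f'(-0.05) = -2.00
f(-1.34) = 17.95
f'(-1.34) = -0.46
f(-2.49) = 17.21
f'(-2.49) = 1.59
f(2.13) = 14.30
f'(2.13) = 1.06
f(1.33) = 14.06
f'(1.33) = -0.48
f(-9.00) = 16.82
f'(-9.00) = 1.82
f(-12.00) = 14.93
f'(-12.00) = -1.69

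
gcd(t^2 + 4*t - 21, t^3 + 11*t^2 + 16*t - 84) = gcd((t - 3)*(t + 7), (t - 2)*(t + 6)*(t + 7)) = t + 7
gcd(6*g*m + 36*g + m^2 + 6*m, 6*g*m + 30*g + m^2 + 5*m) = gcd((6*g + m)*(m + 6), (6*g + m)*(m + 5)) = 6*g + m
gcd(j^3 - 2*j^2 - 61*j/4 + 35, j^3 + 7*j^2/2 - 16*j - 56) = j + 4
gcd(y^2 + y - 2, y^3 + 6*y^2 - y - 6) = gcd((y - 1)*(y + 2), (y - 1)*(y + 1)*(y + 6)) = y - 1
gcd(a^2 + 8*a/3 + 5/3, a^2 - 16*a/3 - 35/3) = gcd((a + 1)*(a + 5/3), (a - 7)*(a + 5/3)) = a + 5/3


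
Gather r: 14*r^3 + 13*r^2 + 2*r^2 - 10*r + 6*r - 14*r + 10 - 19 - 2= 14*r^3 + 15*r^2 - 18*r - 11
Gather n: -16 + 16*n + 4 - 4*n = 12*n - 12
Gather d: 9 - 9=0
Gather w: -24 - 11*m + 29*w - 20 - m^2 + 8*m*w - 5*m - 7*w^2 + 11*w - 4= -m^2 - 16*m - 7*w^2 + w*(8*m + 40) - 48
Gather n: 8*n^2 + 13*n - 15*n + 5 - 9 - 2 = 8*n^2 - 2*n - 6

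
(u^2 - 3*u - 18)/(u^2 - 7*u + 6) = (u + 3)/(u - 1)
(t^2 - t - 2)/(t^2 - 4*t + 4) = (t + 1)/(t - 2)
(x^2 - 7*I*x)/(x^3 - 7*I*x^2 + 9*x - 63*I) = x/(x^2 + 9)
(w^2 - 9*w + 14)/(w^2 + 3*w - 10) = (w - 7)/(w + 5)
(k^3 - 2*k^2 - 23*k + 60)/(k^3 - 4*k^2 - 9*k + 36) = (k + 5)/(k + 3)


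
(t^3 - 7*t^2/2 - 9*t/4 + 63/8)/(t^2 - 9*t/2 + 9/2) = (t^2 - 2*t - 21/4)/(t - 3)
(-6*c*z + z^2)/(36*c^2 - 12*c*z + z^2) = z/(-6*c + z)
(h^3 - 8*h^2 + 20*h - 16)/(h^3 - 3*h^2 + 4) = (h - 4)/(h + 1)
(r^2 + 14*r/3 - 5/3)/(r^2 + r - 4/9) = 3*(r + 5)/(3*r + 4)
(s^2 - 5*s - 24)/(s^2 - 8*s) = (s + 3)/s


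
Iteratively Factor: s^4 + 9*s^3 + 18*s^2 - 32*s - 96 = (s + 4)*(s^3 + 5*s^2 - 2*s - 24) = (s - 2)*(s + 4)*(s^2 + 7*s + 12) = (s - 2)*(s + 3)*(s + 4)*(s + 4)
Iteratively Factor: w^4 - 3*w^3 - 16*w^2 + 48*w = (w + 4)*(w^3 - 7*w^2 + 12*w) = (w - 4)*(w + 4)*(w^2 - 3*w) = (w - 4)*(w - 3)*(w + 4)*(w)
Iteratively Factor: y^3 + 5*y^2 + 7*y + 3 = (y + 1)*(y^2 + 4*y + 3) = (y + 1)*(y + 3)*(y + 1)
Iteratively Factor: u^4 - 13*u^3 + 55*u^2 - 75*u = (u - 3)*(u^3 - 10*u^2 + 25*u) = (u - 5)*(u - 3)*(u^2 - 5*u) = (u - 5)^2*(u - 3)*(u)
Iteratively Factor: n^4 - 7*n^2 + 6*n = (n + 3)*(n^3 - 3*n^2 + 2*n) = (n - 1)*(n + 3)*(n^2 - 2*n) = (n - 2)*(n - 1)*(n + 3)*(n)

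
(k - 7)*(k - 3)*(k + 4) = k^3 - 6*k^2 - 19*k + 84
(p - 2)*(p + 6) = p^2 + 4*p - 12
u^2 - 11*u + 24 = (u - 8)*(u - 3)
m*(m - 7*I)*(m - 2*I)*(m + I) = m^4 - 8*I*m^3 - 5*m^2 - 14*I*m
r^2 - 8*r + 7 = (r - 7)*(r - 1)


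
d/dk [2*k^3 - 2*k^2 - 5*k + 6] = 6*k^2 - 4*k - 5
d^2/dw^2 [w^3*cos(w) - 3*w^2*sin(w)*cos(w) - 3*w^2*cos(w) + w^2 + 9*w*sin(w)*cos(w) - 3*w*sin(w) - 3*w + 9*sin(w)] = -w^3*cos(w) - 6*w^2*sin(w) + 6*w^2*sin(2*w) + 3*w^2*cos(w) + 15*w*sin(w) - 18*w*sin(2*w) + 6*w*cos(w) - 12*w*cos(2*w) - 9*sin(w) - 3*sin(2*w) - 12*cos(w) + 18*cos(2*w) + 2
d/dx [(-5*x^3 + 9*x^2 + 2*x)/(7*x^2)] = -5/7 - 2/(7*x^2)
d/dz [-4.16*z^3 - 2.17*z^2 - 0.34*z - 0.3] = -12.48*z^2 - 4.34*z - 0.34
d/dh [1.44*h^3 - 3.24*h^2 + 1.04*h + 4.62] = 4.32*h^2 - 6.48*h + 1.04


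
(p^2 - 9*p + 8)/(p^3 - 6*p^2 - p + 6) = (p - 8)/(p^2 - 5*p - 6)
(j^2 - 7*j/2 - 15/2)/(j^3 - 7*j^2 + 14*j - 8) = (2*j^2 - 7*j - 15)/(2*(j^3 - 7*j^2 + 14*j - 8))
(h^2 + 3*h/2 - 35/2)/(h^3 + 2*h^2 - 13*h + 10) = (h - 7/2)/(h^2 - 3*h + 2)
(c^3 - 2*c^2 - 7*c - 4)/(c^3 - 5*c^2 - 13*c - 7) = (c - 4)/(c - 7)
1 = 1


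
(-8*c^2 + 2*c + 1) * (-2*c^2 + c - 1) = 16*c^4 - 12*c^3 + 8*c^2 - c - 1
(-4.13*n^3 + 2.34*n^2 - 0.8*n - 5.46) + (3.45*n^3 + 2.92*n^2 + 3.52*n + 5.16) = -0.68*n^3 + 5.26*n^2 + 2.72*n - 0.3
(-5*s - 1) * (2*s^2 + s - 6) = -10*s^3 - 7*s^2 + 29*s + 6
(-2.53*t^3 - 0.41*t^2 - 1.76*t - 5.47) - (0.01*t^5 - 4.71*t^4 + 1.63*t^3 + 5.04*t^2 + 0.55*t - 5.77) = -0.01*t^5 + 4.71*t^4 - 4.16*t^3 - 5.45*t^2 - 2.31*t + 0.3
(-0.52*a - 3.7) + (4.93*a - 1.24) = 4.41*a - 4.94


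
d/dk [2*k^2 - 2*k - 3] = 4*k - 2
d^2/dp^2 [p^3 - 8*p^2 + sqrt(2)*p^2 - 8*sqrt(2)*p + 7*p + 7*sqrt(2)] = 6*p - 16 + 2*sqrt(2)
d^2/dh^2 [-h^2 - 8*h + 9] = -2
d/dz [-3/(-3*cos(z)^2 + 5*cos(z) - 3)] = 3*(6*cos(z) - 5)*sin(z)/(3*cos(z)^2 - 5*cos(z) + 3)^2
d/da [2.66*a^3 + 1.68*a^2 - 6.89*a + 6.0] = 7.98*a^2 + 3.36*a - 6.89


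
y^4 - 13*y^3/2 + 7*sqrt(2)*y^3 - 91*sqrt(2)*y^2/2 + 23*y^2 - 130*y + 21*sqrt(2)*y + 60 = (y - 6)*(y - 1/2)*(y + 2*sqrt(2))*(y + 5*sqrt(2))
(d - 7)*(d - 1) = d^2 - 8*d + 7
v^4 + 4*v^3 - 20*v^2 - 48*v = v*(v - 4)*(v + 2)*(v + 6)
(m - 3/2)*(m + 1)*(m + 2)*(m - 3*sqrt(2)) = m^4 - 3*sqrt(2)*m^3 + 3*m^3/2 - 9*sqrt(2)*m^2/2 - 5*m^2/2 - 3*m + 15*sqrt(2)*m/2 + 9*sqrt(2)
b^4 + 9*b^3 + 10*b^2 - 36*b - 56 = (b - 2)*(b + 2)^2*(b + 7)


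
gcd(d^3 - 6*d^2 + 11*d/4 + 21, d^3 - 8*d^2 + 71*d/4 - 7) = d^2 - 15*d/2 + 14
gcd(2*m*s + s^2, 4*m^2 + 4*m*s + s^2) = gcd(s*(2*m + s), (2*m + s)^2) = 2*m + s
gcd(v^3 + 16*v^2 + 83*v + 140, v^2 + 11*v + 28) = v^2 + 11*v + 28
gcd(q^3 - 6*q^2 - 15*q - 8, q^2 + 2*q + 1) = q^2 + 2*q + 1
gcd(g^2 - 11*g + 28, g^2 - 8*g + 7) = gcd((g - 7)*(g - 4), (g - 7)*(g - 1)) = g - 7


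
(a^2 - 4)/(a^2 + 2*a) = (a - 2)/a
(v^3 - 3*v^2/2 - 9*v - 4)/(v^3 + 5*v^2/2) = (2*v^3 - 3*v^2 - 18*v - 8)/(v^2*(2*v + 5))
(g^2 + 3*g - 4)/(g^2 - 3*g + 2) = (g + 4)/(g - 2)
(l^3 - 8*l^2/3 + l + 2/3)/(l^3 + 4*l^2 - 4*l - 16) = (3*l^2 - 2*l - 1)/(3*(l^2 + 6*l + 8))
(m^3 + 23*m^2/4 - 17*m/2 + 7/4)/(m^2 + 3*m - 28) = (4*m^2 - 5*m + 1)/(4*(m - 4))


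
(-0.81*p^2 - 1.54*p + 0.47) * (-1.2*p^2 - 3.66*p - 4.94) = 0.972*p^4 + 4.8126*p^3 + 9.0738*p^2 + 5.8874*p - 2.3218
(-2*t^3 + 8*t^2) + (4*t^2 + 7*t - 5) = -2*t^3 + 12*t^2 + 7*t - 5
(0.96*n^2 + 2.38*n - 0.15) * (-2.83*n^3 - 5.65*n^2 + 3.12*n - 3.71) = -2.7168*n^5 - 12.1594*n^4 - 10.0273*n^3 + 4.7115*n^2 - 9.2978*n + 0.5565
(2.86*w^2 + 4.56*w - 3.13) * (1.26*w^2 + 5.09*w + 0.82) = 3.6036*w^4 + 20.303*w^3 + 21.6118*w^2 - 12.1925*w - 2.5666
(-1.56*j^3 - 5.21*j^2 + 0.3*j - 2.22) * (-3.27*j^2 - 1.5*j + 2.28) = 5.1012*j^5 + 19.3767*j^4 + 3.2772*j^3 - 5.0694*j^2 + 4.014*j - 5.0616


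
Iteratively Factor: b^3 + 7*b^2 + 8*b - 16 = (b - 1)*(b^2 + 8*b + 16) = (b - 1)*(b + 4)*(b + 4)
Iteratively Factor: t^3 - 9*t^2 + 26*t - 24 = (t - 3)*(t^2 - 6*t + 8) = (t - 4)*(t - 3)*(t - 2)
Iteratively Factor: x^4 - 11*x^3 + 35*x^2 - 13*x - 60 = (x + 1)*(x^3 - 12*x^2 + 47*x - 60) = (x - 5)*(x + 1)*(x^2 - 7*x + 12) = (x - 5)*(x - 4)*(x + 1)*(x - 3)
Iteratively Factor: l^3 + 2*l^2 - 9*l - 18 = (l + 3)*(l^2 - l - 6) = (l + 2)*(l + 3)*(l - 3)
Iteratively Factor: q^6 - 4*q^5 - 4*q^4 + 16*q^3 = (q - 4)*(q^5 - 4*q^3) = q*(q - 4)*(q^4 - 4*q^2) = q*(q - 4)*(q + 2)*(q^3 - 2*q^2) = q*(q - 4)*(q - 2)*(q + 2)*(q^2) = q^2*(q - 4)*(q - 2)*(q + 2)*(q)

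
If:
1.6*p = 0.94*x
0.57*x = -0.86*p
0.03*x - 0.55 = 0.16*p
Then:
No Solution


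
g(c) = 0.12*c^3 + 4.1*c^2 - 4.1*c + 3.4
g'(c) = 0.36*c^2 + 8.2*c - 4.1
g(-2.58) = 39.21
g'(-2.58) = -22.86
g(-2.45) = 36.29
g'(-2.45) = -22.03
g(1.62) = 8.03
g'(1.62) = 10.13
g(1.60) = 7.83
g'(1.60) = 9.94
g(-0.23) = 4.56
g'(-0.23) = -5.97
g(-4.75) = 102.52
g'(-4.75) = -34.93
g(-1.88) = 24.80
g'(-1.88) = -18.24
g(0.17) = 2.82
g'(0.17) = -2.70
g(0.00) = 3.40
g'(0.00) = -4.10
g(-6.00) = 149.68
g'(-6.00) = -40.34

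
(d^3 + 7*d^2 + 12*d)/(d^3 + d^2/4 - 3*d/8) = 8*(d^2 + 7*d + 12)/(8*d^2 + 2*d - 3)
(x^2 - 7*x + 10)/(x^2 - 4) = (x - 5)/(x + 2)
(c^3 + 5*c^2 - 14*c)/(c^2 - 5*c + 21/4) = 4*c*(c^2 + 5*c - 14)/(4*c^2 - 20*c + 21)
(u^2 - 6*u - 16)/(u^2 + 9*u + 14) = (u - 8)/(u + 7)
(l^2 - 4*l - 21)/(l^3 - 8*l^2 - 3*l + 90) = (l - 7)/(l^2 - 11*l + 30)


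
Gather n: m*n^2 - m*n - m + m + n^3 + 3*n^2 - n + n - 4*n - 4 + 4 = n^3 + n^2*(m + 3) + n*(-m - 4)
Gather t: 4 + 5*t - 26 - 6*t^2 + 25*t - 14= -6*t^2 + 30*t - 36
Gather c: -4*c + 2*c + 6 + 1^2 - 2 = 5 - 2*c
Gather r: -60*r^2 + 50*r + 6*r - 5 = -60*r^2 + 56*r - 5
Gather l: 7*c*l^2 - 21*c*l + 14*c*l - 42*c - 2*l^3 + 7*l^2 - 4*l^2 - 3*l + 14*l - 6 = -42*c - 2*l^3 + l^2*(7*c + 3) + l*(11 - 7*c) - 6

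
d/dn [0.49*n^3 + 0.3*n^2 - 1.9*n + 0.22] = 1.47*n^2 + 0.6*n - 1.9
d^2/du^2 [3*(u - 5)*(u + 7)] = 6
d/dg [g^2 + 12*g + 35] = 2*g + 12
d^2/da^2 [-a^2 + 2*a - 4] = -2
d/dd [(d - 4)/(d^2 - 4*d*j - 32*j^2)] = (d^2 - 4*d*j - 32*j^2 - 2*(d - 4)*(d - 2*j))/(-d^2 + 4*d*j + 32*j^2)^2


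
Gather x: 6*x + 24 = 6*x + 24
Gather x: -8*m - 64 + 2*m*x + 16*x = -8*m + x*(2*m + 16) - 64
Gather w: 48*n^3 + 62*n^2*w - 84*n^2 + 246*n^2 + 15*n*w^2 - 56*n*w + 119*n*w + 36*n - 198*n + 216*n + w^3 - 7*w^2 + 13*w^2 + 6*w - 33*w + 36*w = 48*n^3 + 162*n^2 + 54*n + w^3 + w^2*(15*n + 6) + w*(62*n^2 + 63*n + 9)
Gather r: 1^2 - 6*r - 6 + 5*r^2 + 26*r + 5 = 5*r^2 + 20*r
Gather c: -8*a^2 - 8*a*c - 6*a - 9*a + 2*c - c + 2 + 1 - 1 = -8*a^2 - 15*a + c*(1 - 8*a) + 2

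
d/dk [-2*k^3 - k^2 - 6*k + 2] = -6*k^2 - 2*k - 6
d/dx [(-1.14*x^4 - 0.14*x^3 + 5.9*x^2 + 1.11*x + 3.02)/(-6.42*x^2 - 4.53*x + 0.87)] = (14.6376*x^5 + 16.3914*x^4 - 2.69880000000001*x^3 - 19.9662*x^2 + 49.0428*x + 14.6463)/(41.2164*x^4 + 58.1652*x^3 + 9.3501*x^2 - 7.8822*x + 0.7569)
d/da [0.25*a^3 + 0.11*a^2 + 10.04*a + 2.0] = 0.75*a^2 + 0.22*a + 10.04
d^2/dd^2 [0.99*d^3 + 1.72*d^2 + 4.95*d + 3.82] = 5.94*d + 3.44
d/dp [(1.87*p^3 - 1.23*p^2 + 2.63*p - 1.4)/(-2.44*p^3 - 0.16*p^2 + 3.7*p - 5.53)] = (1.77635683940025e-15*p^5 - 3.3004*p^4 + 26.6724*p^3 - 45.4015*p^2 + 13.1558*p - 9.3639)/(5.9536*p^6 + 0.7808*p^5 - 18.0304*p^4 + 25.8024*p^3 + 15.4596*p^2 - 40.922*p + 30.5809)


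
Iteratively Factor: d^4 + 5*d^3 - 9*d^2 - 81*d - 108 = (d + 3)*(d^3 + 2*d^2 - 15*d - 36) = (d + 3)^2*(d^2 - d - 12) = (d + 3)^3*(d - 4)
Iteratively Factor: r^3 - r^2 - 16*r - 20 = (r - 5)*(r^2 + 4*r + 4) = (r - 5)*(r + 2)*(r + 2)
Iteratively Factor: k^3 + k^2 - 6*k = (k + 3)*(k^2 - 2*k) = (k - 2)*(k + 3)*(k)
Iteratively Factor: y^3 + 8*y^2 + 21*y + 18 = (y + 3)*(y^2 + 5*y + 6) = (y + 2)*(y + 3)*(y + 3)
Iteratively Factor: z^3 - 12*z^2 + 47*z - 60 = (z - 4)*(z^2 - 8*z + 15) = (z - 5)*(z - 4)*(z - 3)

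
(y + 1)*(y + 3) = y^2 + 4*y + 3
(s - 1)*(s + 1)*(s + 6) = s^3 + 6*s^2 - s - 6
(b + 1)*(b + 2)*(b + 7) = b^3 + 10*b^2 + 23*b + 14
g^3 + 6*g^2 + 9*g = g*(g + 3)^2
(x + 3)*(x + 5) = x^2 + 8*x + 15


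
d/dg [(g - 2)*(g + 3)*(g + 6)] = g*(3*g + 14)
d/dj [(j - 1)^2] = 2*j - 2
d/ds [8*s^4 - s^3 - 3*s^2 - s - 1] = 32*s^3 - 3*s^2 - 6*s - 1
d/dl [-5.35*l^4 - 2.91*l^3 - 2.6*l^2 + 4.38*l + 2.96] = -21.4*l^3 - 8.73*l^2 - 5.2*l + 4.38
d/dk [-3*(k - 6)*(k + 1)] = 15 - 6*k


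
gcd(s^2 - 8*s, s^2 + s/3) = s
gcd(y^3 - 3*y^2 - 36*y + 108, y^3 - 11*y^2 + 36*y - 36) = y^2 - 9*y + 18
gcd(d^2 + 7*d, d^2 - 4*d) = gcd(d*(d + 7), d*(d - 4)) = d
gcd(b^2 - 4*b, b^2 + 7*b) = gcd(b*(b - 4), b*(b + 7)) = b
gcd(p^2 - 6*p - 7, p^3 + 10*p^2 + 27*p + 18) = p + 1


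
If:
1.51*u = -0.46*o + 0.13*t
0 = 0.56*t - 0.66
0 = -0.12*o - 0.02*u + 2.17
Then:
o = 19.03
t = 1.18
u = -5.70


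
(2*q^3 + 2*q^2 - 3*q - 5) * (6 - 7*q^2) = -14*q^5 - 14*q^4 + 33*q^3 + 47*q^2 - 18*q - 30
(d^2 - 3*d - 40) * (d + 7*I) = d^3 - 3*d^2 + 7*I*d^2 - 40*d - 21*I*d - 280*I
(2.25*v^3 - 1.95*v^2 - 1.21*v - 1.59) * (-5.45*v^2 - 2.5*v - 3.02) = -12.2625*v^5 + 5.0025*v^4 + 4.6745*v^3 + 17.5795*v^2 + 7.6292*v + 4.8018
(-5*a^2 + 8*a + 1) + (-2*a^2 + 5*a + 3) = -7*a^2 + 13*a + 4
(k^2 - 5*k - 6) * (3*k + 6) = 3*k^3 - 9*k^2 - 48*k - 36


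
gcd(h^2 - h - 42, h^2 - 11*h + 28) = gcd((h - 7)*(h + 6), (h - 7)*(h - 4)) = h - 7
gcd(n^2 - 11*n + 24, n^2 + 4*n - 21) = n - 3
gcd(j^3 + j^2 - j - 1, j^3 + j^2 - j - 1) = j^3 + j^2 - j - 1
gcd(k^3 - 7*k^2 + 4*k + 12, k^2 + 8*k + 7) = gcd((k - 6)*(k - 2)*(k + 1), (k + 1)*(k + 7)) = k + 1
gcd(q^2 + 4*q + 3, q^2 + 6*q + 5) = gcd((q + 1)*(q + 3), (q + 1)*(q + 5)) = q + 1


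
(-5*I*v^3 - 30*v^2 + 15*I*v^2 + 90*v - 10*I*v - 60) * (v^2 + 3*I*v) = -5*I*v^5 - 15*v^4 + 15*I*v^4 + 45*v^3 - 100*I*v^3 - 30*v^2 + 270*I*v^2 - 180*I*v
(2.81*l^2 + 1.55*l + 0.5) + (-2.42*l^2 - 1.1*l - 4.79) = 0.39*l^2 + 0.45*l - 4.29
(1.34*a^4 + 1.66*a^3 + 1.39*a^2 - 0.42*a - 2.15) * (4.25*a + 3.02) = 5.695*a^5 + 11.1018*a^4 + 10.9207*a^3 + 2.4128*a^2 - 10.4059*a - 6.493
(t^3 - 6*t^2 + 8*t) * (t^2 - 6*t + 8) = t^5 - 12*t^4 + 52*t^3 - 96*t^2 + 64*t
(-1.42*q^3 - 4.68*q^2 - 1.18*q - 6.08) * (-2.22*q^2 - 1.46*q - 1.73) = 3.1524*q^5 + 12.4628*q^4 + 11.909*q^3 + 23.3168*q^2 + 10.9182*q + 10.5184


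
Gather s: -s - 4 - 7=-s - 11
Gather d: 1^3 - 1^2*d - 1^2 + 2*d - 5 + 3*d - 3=4*d - 8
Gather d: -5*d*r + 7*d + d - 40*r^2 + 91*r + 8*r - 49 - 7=d*(8 - 5*r) - 40*r^2 + 99*r - 56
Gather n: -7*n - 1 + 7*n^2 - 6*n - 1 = 7*n^2 - 13*n - 2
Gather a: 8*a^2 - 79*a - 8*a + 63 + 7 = 8*a^2 - 87*a + 70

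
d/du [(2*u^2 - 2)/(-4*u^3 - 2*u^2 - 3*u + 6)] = 2*(4*u^4 - 15*u^2 + 8*u - 3)/(16*u^6 + 16*u^5 + 28*u^4 - 36*u^3 - 15*u^2 - 36*u + 36)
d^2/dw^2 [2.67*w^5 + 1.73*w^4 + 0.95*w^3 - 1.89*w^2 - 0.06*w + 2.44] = 53.4*w^3 + 20.76*w^2 + 5.7*w - 3.78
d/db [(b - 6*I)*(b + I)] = 2*b - 5*I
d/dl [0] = 0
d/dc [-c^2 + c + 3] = 1 - 2*c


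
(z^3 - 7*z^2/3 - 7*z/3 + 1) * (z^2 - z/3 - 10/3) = z^5 - 8*z^4/3 - 44*z^3/9 + 86*z^2/9 + 67*z/9 - 10/3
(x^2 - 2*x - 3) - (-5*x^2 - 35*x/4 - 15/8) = 6*x^2 + 27*x/4 - 9/8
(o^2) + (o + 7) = o^2 + o + 7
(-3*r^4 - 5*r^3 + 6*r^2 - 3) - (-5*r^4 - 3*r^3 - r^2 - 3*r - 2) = 2*r^4 - 2*r^3 + 7*r^2 + 3*r - 1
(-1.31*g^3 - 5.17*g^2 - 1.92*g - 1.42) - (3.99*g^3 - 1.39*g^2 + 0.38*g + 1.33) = -5.3*g^3 - 3.78*g^2 - 2.3*g - 2.75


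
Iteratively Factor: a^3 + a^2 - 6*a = (a - 2)*(a^2 + 3*a) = a*(a - 2)*(a + 3)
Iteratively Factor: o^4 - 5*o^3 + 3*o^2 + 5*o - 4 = (o - 4)*(o^3 - o^2 - o + 1) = (o - 4)*(o - 1)*(o^2 - 1) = (o - 4)*(o - 1)^2*(o + 1)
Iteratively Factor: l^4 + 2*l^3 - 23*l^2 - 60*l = (l + 4)*(l^3 - 2*l^2 - 15*l) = (l + 3)*(l + 4)*(l^2 - 5*l) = (l - 5)*(l + 3)*(l + 4)*(l)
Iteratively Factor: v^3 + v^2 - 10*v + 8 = (v + 4)*(v^2 - 3*v + 2) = (v - 2)*(v + 4)*(v - 1)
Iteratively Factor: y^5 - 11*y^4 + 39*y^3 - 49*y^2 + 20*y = (y - 4)*(y^4 - 7*y^3 + 11*y^2 - 5*y) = y*(y - 4)*(y^3 - 7*y^2 + 11*y - 5) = y*(y - 4)*(y - 1)*(y^2 - 6*y + 5) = y*(y - 5)*(y - 4)*(y - 1)*(y - 1)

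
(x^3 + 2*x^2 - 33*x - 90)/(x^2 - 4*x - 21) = (x^2 - x - 30)/(x - 7)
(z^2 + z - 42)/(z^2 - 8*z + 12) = (z + 7)/(z - 2)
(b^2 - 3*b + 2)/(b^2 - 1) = (b - 2)/(b + 1)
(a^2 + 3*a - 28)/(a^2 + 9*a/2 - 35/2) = 2*(a - 4)/(2*a - 5)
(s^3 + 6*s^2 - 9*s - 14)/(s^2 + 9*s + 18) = (s^3 + 6*s^2 - 9*s - 14)/(s^2 + 9*s + 18)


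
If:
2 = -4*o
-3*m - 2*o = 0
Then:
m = 1/3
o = -1/2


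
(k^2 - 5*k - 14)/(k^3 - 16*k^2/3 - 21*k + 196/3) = 3*(k + 2)/(3*k^2 + 5*k - 28)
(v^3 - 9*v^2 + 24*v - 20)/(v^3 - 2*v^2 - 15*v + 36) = (v^3 - 9*v^2 + 24*v - 20)/(v^3 - 2*v^2 - 15*v + 36)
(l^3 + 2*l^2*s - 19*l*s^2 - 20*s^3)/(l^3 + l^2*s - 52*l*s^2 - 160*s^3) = (-l^2 + 3*l*s + 4*s^2)/(-l^2 + 4*l*s + 32*s^2)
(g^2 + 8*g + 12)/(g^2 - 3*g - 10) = (g + 6)/(g - 5)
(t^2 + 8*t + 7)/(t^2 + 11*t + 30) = (t^2 + 8*t + 7)/(t^2 + 11*t + 30)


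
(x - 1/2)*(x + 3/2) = x^2 + x - 3/4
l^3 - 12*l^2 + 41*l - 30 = (l - 6)*(l - 5)*(l - 1)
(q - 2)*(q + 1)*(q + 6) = q^3 + 5*q^2 - 8*q - 12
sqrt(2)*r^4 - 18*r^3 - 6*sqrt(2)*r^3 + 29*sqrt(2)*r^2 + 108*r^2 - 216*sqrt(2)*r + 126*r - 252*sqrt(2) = (r - 7)*(r - 6*sqrt(2))*(r - 3*sqrt(2))*(sqrt(2)*r + sqrt(2))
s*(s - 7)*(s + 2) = s^3 - 5*s^2 - 14*s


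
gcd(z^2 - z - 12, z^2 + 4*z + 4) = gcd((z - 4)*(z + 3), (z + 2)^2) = 1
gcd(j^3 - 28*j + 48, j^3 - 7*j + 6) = j - 2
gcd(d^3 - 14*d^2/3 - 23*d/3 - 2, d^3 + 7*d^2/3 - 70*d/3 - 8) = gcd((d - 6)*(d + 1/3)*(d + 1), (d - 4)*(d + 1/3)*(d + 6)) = d + 1/3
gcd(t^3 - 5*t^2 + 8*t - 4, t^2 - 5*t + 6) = t - 2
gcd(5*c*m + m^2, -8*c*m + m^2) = m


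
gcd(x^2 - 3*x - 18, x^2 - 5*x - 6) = x - 6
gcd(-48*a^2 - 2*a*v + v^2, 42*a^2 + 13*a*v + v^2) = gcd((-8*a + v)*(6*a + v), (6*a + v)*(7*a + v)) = 6*a + v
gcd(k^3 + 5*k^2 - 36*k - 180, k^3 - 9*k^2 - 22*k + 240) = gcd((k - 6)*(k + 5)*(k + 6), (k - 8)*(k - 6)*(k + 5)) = k^2 - k - 30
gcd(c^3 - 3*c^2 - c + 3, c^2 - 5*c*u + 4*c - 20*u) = 1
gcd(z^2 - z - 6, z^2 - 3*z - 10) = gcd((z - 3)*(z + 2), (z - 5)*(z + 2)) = z + 2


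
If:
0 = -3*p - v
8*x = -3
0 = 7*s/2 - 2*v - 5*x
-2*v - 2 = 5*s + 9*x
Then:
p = -227/816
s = -1/17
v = 227/272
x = -3/8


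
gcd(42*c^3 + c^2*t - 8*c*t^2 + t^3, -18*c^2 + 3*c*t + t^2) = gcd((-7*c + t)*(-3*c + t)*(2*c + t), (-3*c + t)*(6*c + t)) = -3*c + t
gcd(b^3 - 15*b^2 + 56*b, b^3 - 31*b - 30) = 1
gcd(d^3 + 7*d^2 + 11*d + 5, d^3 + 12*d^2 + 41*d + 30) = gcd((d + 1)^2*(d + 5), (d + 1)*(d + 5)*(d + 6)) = d^2 + 6*d + 5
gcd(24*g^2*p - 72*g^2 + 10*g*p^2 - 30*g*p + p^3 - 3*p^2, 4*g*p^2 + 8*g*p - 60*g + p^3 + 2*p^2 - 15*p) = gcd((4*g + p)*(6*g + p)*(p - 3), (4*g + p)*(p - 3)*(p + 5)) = 4*g*p - 12*g + p^2 - 3*p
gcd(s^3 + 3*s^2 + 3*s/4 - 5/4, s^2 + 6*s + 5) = s + 1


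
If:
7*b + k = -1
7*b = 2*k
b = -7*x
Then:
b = -2/21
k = -1/3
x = 2/147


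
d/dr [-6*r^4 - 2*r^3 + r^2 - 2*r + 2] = -24*r^3 - 6*r^2 + 2*r - 2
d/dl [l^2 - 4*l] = 2*l - 4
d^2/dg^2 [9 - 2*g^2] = -4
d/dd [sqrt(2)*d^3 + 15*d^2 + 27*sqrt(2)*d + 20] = 3*sqrt(2)*d^2 + 30*d + 27*sqrt(2)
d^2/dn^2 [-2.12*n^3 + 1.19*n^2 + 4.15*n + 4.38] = 2.38 - 12.72*n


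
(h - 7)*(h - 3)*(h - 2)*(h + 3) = h^4 - 9*h^3 + 5*h^2 + 81*h - 126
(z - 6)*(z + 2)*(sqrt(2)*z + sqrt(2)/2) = sqrt(2)*z^3 - 7*sqrt(2)*z^2/2 - 14*sqrt(2)*z - 6*sqrt(2)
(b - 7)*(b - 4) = b^2 - 11*b + 28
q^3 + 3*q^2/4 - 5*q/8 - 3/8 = (q - 3/4)*(q + 1/2)*(q + 1)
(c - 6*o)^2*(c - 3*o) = c^3 - 15*c^2*o + 72*c*o^2 - 108*o^3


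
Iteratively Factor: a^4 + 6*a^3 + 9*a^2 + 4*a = (a + 4)*(a^3 + 2*a^2 + a) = (a + 1)*(a + 4)*(a^2 + a) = (a + 1)^2*(a + 4)*(a)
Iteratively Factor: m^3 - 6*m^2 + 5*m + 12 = (m + 1)*(m^2 - 7*m + 12) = (m - 4)*(m + 1)*(m - 3)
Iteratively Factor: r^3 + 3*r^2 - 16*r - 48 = (r - 4)*(r^2 + 7*r + 12) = (r - 4)*(r + 4)*(r + 3)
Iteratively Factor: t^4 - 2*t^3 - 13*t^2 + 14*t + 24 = (t + 1)*(t^3 - 3*t^2 - 10*t + 24) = (t - 2)*(t + 1)*(t^2 - t - 12) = (t - 2)*(t + 1)*(t + 3)*(t - 4)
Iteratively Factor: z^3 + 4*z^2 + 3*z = (z)*(z^2 + 4*z + 3) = z*(z + 1)*(z + 3)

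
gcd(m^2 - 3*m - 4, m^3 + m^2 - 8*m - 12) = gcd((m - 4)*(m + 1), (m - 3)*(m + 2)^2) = 1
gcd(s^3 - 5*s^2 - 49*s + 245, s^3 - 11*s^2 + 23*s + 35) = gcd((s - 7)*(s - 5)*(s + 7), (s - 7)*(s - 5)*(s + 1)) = s^2 - 12*s + 35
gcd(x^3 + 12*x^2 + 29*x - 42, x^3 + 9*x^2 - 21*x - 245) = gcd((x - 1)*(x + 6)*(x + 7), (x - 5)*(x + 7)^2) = x + 7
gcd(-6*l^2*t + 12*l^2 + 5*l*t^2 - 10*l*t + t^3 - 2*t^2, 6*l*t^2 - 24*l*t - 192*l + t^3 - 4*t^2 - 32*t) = 6*l + t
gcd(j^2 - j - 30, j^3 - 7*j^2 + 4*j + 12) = j - 6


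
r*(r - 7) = r^2 - 7*r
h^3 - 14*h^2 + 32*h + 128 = (h - 8)^2*(h + 2)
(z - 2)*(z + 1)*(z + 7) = z^3 + 6*z^2 - 9*z - 14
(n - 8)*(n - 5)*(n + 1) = n^3 - 12*n^2 + 27*n + 40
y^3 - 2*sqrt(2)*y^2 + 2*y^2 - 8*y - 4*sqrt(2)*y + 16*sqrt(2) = (y - 2)*(y + 4)*(y - 2*sqrt(2))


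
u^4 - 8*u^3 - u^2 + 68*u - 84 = (u - 7)*(u - 2)^2*(u + 3)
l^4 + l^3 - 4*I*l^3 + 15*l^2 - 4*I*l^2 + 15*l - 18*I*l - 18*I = (l + 1)*(l - 6*I)*(l - I)*(l + 3*I)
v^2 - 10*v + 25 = (v - 5)^2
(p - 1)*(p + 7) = p^2 + 6*p - 7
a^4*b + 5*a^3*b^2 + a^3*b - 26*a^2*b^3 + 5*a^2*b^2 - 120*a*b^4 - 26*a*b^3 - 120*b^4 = (a - 5*b)*(a + 4*b)*(a + 6*b)*(a*b + b)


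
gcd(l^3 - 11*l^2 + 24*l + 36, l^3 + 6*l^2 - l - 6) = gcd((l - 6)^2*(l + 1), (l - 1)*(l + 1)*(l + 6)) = l + 1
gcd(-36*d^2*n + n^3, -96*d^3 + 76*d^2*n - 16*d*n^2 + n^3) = 6*d - n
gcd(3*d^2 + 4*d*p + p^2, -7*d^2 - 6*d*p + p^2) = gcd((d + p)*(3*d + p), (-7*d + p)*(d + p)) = d + p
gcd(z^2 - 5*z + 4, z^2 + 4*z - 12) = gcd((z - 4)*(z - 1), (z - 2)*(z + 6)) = 1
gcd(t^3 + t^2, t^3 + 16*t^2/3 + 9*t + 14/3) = t + 1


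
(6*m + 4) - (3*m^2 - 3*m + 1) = -3*m^2 + 9*m + 3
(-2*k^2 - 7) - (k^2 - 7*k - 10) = -3*k^2 + 7*k + 3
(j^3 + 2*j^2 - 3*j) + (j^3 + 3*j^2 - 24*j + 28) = 2*j^3 + 5*j^2 - 27*j + 28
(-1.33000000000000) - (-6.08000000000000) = 4.75000000000000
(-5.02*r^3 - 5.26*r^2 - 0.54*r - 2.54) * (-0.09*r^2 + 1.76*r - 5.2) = 0.4518*r^5 - 8.3618*r^4 + 16.895*r^3 + 26.6302*r^2 - 1.6624*r + 13.208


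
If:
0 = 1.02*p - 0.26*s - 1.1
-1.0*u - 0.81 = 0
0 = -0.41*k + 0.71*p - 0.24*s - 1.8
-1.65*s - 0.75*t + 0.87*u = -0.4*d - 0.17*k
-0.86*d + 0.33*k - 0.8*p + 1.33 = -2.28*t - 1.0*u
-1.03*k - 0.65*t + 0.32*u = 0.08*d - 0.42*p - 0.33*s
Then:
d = 6.92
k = -2.46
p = 0.98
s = -0.40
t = 3.08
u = -0.81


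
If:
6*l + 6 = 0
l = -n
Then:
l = -1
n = 1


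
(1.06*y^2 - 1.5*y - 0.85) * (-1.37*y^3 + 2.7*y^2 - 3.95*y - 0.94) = -1.4522*y^5 + 4.917*y^4 - 7.0725*y^3 + 2.6336*y^2 + 4.7675*y + 0.799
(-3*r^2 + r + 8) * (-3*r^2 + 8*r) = 9*r^4 - 27*r^3 - 16*r^2 + 64*r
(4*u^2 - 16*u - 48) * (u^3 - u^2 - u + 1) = 4*u^5 - 20*u^4 - 36*u^3 + 68*u^2 + 32*u - 48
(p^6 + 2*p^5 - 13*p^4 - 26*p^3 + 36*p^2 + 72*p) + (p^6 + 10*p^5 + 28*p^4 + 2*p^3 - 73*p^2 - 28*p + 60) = 2*p^6 + 12*p^5 + 15*p^4 - 24*p^3 - 37*p^2 + 44*p + 60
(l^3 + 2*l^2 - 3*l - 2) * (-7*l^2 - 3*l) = -7*l^5 - 17*l^4 + 15*l^3 + 23*l^2 + 6*l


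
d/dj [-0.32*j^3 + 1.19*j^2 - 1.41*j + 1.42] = -0.96*j^2 + 2.38*j - 1.41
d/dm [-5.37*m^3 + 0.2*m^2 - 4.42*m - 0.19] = -16.11*m^2 + 0.4*m - 4.42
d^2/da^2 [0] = 0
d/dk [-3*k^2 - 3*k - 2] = -6*k - 3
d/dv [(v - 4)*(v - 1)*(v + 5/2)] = 3*v^2 - 5*v - 17/2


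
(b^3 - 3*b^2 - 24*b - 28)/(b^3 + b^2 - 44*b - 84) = (b + 2)/(b + 6)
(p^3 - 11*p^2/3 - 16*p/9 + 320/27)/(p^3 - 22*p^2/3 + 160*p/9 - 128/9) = (p + 5/3)/(p - 2)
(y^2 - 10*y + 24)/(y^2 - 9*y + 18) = (y - 4)/(y - 3)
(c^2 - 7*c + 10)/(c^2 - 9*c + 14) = (c - 5)/(c - 7)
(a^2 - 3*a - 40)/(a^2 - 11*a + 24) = (a + 5)/(a - 3)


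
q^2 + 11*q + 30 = (q + 5)*(q + 6)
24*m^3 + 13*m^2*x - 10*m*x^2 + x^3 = (-8*m + x)*(-3*m + x)*(m + x)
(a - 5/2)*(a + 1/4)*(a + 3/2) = a^3 - 3*a^2/4 - 4*a - 15/16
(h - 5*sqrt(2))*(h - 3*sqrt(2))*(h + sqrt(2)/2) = h^3 - 15*sqrt(2)*h^2/2 + 22*h + 15*sqrt(2)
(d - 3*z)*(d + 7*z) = d^2 + 4*d*z - 21*z^2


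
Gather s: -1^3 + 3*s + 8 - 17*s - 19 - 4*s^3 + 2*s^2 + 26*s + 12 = -4*s^3 + 2*s^2 + 12*s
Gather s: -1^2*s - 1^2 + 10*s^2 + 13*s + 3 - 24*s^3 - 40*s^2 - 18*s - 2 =-24*s^3 - 30*s^2 - 6*s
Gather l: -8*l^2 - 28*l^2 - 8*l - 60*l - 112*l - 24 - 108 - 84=-36*l^2 - 180*l - 216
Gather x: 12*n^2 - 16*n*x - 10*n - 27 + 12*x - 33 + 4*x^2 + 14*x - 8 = 12*n^2 - 10*n + 4*x^2 + x*(26 - 16*n) - 68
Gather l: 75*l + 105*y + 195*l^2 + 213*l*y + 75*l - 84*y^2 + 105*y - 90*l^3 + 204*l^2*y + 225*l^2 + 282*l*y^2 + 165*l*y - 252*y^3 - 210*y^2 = -90*l^3 + l^2*(204*y + 420) + l*(282*y^2 + 378*y + 150) - 252*y^3 - 294*y^2 + 210*y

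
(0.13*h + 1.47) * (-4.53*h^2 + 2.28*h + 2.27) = -0.5889*h^3 - 6.3627*h^2 + 3.6467*h + 3.3369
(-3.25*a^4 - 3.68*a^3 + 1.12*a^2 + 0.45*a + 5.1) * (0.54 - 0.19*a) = 0.6175*a^5 - 1.0558*a^4 - 2.2*a^3 + 0.5193*a^2 - 0.726*a + 2.754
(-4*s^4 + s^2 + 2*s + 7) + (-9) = -4*s^4 + s^2 + 2*s - 2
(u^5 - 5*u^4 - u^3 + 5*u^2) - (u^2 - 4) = u^5 - 5*u^4 - u^3 + 4*u^2 + 4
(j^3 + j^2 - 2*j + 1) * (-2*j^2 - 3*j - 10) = -2*j^5 - 5*j^4 - 9*j^3 - 6*j^2 + 17*j - 10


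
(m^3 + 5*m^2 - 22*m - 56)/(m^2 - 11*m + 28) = (m^2 + 9*m + 14)/(m - 7)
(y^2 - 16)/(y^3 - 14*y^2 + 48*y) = (y^2 - 16)/(y*(y^2 - 14*y + 48))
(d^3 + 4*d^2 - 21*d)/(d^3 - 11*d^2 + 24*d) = (d + 7)/(d - 8)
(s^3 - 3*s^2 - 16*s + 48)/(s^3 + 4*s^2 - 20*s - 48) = (s^2 + s - 12)/(s^2 + 8*s + 12)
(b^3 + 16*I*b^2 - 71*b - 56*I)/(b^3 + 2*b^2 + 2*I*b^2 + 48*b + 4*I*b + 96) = (b^2 + 8*I*b - 7)/(b^2 + b*(2 - 6*I) - 12*I)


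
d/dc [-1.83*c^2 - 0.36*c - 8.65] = -3.66*c - 0.36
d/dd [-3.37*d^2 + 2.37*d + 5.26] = 2.37 - 6.74*d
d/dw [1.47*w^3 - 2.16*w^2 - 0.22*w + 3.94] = 4.41*w^2 - 4.32*w - 0.22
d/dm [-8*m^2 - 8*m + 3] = -16*m - 8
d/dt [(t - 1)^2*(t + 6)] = (t - 1)*(3*t + 11)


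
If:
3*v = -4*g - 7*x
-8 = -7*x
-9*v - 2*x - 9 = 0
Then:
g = -89/84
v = -79/63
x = 8/7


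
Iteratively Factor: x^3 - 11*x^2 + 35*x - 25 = (x - 5)*(x^2 - 6*x + 5) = (x - 5)*(x - 1)*(x - 5)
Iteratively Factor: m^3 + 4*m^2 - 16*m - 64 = (m + 4)*(m^2 - 16) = (m - 4)*(m + 4)*(m + 4)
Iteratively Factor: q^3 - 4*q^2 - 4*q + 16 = (q + 2)*(q^2 - 6*q + 8) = (q - 4)*(q + 2)*(q - 2)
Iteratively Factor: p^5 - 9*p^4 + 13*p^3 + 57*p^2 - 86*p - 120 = (p + 2)*(p^4 - 11*p^3 + 35*p^2 - 13*p - 60) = (p - 5)*(p + 2)*(p^3 - 6*p^2 + 5*p + 12) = (p - 5)*(p + 1)*(p + 2)*(p^2 - 7*p + 12) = (p - 5)*(p - 4)*(p + 1)*(p + 2)*(p - 3)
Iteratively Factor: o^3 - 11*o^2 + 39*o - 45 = (o - 3)*(o^2 - 8*o + 15) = (o - 3)^2*(o - 5)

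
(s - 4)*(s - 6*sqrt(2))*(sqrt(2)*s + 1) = sqrt(2)*s^3 - 11*s^2 - 4*sqrt(2)*s^2 - 6*sqrt(2)*s + 44*s + 24*sqrt(2)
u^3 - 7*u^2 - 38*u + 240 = (u - 8)*(u - 5)*(u + 6)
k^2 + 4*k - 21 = (k - 3)*(k + 7)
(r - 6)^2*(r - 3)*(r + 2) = r^4 - 13*r^3 + 42*r^2 + 36*r - 216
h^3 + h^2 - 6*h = h*(h - 2)*(h + 3)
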